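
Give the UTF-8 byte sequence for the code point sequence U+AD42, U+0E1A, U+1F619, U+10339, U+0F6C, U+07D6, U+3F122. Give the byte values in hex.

EA B5 82 E0 B8 9A F0 9F 98 99 F0 90 8C B9 E0 BD AC DF 96 F0 BF 84 A2

U+AD42: 3-byte form → EA B5 82.
U+0E1A: 3-byte form → E0 B8 9A.
U+1F619: 4-byte form → F0 9F 98 99.
U+10339: 4-byte form → F0 90 8C B9.
U+0F6C: 3-byte form → E0 BD AC.
U+07D6: 2-byte form → DF 96.
U+3F122: 4-byte form → F0 BF 84 A2.
Concatenated (23 bytes): EA B5 82 E0 B8 9A F0 9F 98 99 F0 90 8C B9 E0 BD AC DF 96 F0 BF 84 A2.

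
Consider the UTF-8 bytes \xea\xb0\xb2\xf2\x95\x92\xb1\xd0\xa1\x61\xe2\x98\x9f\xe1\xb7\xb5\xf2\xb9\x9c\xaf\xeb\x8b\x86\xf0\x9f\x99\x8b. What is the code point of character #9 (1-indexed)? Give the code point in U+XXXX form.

Offset 0: leading byte 0xEA = 11101010 → 3-byte char #1 = EA B0 B2.
Offset 3: leading byte 0xF2 = 11110010 → 4-byte char #2 = F2 95 92 B1.
Offset 7: leading byte 0xD0 = 11010000 → 2-byte char #3 = D0 A1.
Offset 9: leading byte 0x61 = 01100001 → 1-byte char #4 = 61.
Offset 10: leading byte 0xE2 = 11100010 → 3-byte char #5 = E2 98 9F.
Offset 13: leading byte 0xE1 = 11100001 → 3-byte char #6 = E1 B7 B5.
Offset 16: leading byte 0xF2 = 11110010 → 4-byte char #7 = F2 B9 9C AF.
Offset 20: leading byte 0xEB = 11101011 → 3-byte char #8 = EB 8B 86.
Offset 23: leading byte 0xF0 = 11110000 → 4-byte char #9 = F0 9F 99 8B.
Leading byte 0xF0 = 11110000 matches 11110xxx → 4-byte sequence.
Byte 1: 0xF0 = 11110000, payload 000 (3 bits).
Byte 2: 0x9F = 10011111 (10xxxxxx ✓), payload 011111.
Byte 3: 0x99 = 10011001 (10xxxxxx ✓), payload 011001.
Byte 4: 0x8B = 10001011 (10xxxxxx ✓), payload 001011.
Concatenate: 000011111011001001011 = 0x1F64B (21 bits → U+1F64B).

U+1F64B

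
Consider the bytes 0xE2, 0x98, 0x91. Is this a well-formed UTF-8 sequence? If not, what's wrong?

Leading byte 0xE2 = 11100010 → 3-byte form.
Continuation bytes 0x98=10011000, 0x91=10010001 all match 10xxxxxx.
Decoded value 0x2611 is ≥ 0x800 (shortest form) and not a surrogate.

valid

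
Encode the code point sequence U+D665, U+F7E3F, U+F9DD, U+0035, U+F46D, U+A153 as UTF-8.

ED 99 A5 F3 B7 B8 BF EF A7 9D 35 EF 91 AD EA 85 93

U+D665: 3-byte form → ED 99 A5.
U+F7E3F: 4-byte form → F3 B7 B8 BF.
U+F9DD: 3-byte form → EF A7 9D.
U+0035: 1-byte form → 35.
U+F46D: 3-byte form → EF 91 AD.
U+A153: 3-byte form → EA 85 93.
Concatenated (17 bytes): ED 99 A5 F3 B7 B8 BF EF A7 9D 35 EF 91 AD EA 85 93.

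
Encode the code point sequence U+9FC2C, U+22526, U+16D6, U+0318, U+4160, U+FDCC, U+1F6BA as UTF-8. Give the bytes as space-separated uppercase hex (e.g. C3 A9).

F2 9F B0 AC F0 A2 94 A6 E1 9B 96 CC 98 E4 85 A0 EF B7 8C F0 9F 9A BA

U+9FC2C: 4-byte form → F2 9F B0 AC.
U+22526: 4-byte form → F0 A2 94 A6.
U+16D6: 3-byte form → E1 9B 96.
U+0318: 2-byte form → CC 98.
U+4160: 3-byte form → E4 85 A0.
U+FDCC: 3-byte form → EF B7 8C.
U+1F6BA: 4-byte form → F0 9F 9A BA.
Concatenated (23 bytes): F2 9F B0 AC F0 A2 94 A6 E1 9B 96 CC 98 E4 85 A0 EF B7 8C F0 9F 9A BA.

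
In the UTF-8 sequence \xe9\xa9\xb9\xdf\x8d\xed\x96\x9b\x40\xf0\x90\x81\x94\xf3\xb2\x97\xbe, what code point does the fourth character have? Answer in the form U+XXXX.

U+0040

Offset 0: leading byte 0xE9 = 11101001 → 3-byte char #1 = E9 A9 B9.
Offset 3: leading byte 0xDF = 11011111 → 2-byte char #2 = DF 8D.
Offset 5: leading byte 0xED = 11101101 → 3-byte char #3 = ED 96 9B.
Offset 8: leading byte 0x40 = 01000000 → 1-byte char #4 = 40.
Leading byte 0x40 = 01000000 matches 0xxxxxxx → 1-byte sequence.
Byte 1: 0x40 = 01000000, payload 1000000 (7 bits).
Concatenate: 1000000 = 0x40 (7 bits → U+0040).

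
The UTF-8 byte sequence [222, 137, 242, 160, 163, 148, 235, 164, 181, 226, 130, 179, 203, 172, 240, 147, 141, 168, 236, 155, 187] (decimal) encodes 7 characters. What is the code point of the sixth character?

Offset 0: leading byte 0xDE = 11011110 → 2-byte char #1 = DE 89.
Offset 2: leading byte 0xF2 = 11110010 → 4-byte char #2 = F2 A0 A3 94.
Offset 6: leading byte 0xEB = 11101011 → 3-byte char #3 = EB A4 B5.
Offset 9: leading byte 0xE2 = 11100010 → 3-byte char #4 = E2 82 B3.
Offset 12: leading byte 0xCB = 11001011 → 2-byte char #5 = CB AC.
Offset 14: leading byte 0xF0 = 11110000 → 4-byte char #6 = F0 93 8D A8.
Leading byte 0xF0 = 11110000 matches 11110xxx → 4-byte sequence.
Byte 1: 0xF0 = 11110000, payload 000 (3 bits).
Byte 2: 0x93 = 10010011 (10xxxxxx ✓), payload 010011.
Byte 3: 0x8D = 10001101 (10xxxxxx ✓), payload 001101.
Byte 4: 0xA8 = 10101000 (10xxxxxx ✓), payload 101000.
Concatenate: 000010011001101101000 = 0x13368 (21 bits → U+13368).

U+13368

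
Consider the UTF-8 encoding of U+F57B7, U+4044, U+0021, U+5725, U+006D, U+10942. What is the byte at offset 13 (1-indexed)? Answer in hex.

1-indexed offset 13 is 0-indexed offset 12.
U+F57B7 → 4-byte form F3 B5 9E B7 at offsets 0–3.
U+4044 → 3-byte form E4 81 84 at offsets 4–6.
U+0021 → 1-byte form 21 at offsets 7–7.
U+5725 → 3-byte form E5 9C A5 at offsets 8–10.
U+006D → 1-byte form 6D at offsets 11–11.
U+10942 → 4-byte form F0 90 A5 82 at offsets 12–15.
Offset 12 falls in char 6's range; it's byte 1 of F0 90 A5 82 = 0xF0.

0xF0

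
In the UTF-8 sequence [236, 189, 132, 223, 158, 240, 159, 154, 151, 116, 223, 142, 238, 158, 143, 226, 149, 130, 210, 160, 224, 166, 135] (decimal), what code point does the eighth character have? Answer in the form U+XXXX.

Offset 0: leading byte 0xEC = 11101100 → 3-byte char #1 = EC BD 84.
Offset 3: leading byte 0xDF = 11011111 → 2-byte char #2 = DF 9E.
Offset 5: leading byte 0xF0 = 11110000 → 4-byte char #3 = F0 9F 9A 97.
Offset 9: leading byte 0x74 = 01110100 → 1-byte char #4 = 74.
Offset 10: leading byte 0xDF = 11011111 → 2-byte char #5 = DF 8E.
Offset 12: leading byte 0xEE = 11101110 → 3-byte char #6 = EE 9E 8F.
Offset 15: leading byte 0xE2 = 11100010 → 3-byte char #7 = E2 95 82.
Offset 18: leading byte 0xD2 = 11010010 → 2-byte char #8 = D2 A0.
Leading byte 0xD2 = 11010010 matches 110xxxxx → 2-byte sequence.
Byte 1: 0xD2 = 11010010, payload 10010 (5 bits).
Byte 2: 0xA0 = 10100000 (10xxxxxx ✓), payload 100000.
Concatenate: 10010100000 = 0x4A0 (11 bits → U+04A0).

U+04A0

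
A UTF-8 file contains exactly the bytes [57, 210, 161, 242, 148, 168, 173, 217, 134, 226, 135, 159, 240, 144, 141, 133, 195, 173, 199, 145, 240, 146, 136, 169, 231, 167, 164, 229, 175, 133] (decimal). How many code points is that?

11

Byte at offset 0: 0x39 = 00111001 → 1-byte char (#1). Advance 1.
Byte at offset 1: 0xD2 = 11010010 → 2-byte char (#2). Advance 2.
Byte at offset 3: 0xF2 = 11110010 → 4-byte char (#3). Advance 4.
Byte at offset 7: 0xD9 = 11011001 → 2-byte char (#4). Advance 2.
Byte at offset 9: 0xE2 = 11100010 → 3-byte char (#5). Advance 3.
Byte at offset 12: 0xF0 = 11110000 → 4-byte char (#6). Advance 4.
Byte at offset 16: 0xC3 = 11000011 → 2-byte char (#7). Advance 2.
Byte at offset 18: 0xC7 = 11000111 → 2-byte char (#8). Advance 2.
Byte at offset 20: 0xF0 = 11110000 → 4-byte char (#9). Advance 4.
Byte at offset 24: 0xE7 = 11100111 → 3-byte char (#10). Advance 3.
Byte at offset 27: 0xE5 = 11100101 → 3-byte char (#11). Advance 3.
Reached end at offset 30 after 11 code points.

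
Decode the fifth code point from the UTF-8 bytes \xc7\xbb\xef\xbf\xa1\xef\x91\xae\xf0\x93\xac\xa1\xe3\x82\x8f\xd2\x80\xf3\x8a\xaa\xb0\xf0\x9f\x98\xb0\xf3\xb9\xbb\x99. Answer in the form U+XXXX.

Offset 0: leading byte 0xC7 = 11000111 → 2-byte char #1 = C7 BB.
Offset 2: leading byte 0xEF = 11101111 → 3-byte char #2 = EF BF A1.
Offset 5: leading byte 0xEF = 11101111 → 3-byte char #3 = EF 91 AE.
Offset 8: leading byte 0xF0 = 11110000 → 4-byte char #4 = F0 93 AC A1.
Offset 12: leading byte 0xE3 = 11100011 → 3-byte char #5 = E3 82 8F.
Leading byte 0xE3 = 11100011 matches 1110xxxx → 3-byte sequence.
Byte 1: 0xE3 = 11100011, payload 0011 (4 bits).
Byte 2: 0x82 = 10000010 (10xxxxxx ✓), payload 000010.
Byte 3: 0x8F = 10001111 (10xxxxxx ✓), payload 001111.
Concatenate: 0011000010001111 = 0x308F (16 bits → U+308F).

U+308F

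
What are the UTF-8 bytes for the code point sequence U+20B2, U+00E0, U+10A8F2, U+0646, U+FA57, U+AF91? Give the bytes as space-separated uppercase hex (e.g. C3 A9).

U+20B2: 3-byte form → E2 82 B2.
U+00E0: 2-byte form → C3 A0.
U+10A8F2: 4-byte form → F4 8A A3 B2.
U+0646: 2-byte form → D9 86.
U+FA57: 3-byte form → EF A9 97.
U+AF91: 3-byte form → EA BE 91.
Concatenated (17 bytes): E2 82 B2 C3 A0 F4 8A A3 B2 D9 86 EF A9 97 EA BE 91.

E2 82 B2 C3 A0 F4 8A A3 B2 D9 86 EF A9 97 EA BE 91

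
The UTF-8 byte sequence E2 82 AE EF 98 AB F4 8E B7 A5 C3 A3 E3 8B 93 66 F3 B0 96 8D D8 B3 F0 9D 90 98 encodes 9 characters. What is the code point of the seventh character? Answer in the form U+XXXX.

U+F058D

Offset 0: leading byte 0xE2 = 11100010 → 3-byte char #1 = E2 82 AE.
Offset 3: leading byte 0xEF = 11101111 → 3-byte char #2 = EF 98 AB.
Offset 6: leading byte 0xF4 = 11110100 → 4-byte char #3 = F4 8E B7 A5.
Offset 10: leading byte 0xC3 = 11000011 → 2-byte char #4 = C3 A3.
Offset 12: leading byte 0xE3 = 11100011 → 3-byte char #5 = E3 8B 93.
Offset 15: leading byte 0x66 = 01100110 → 1-byte char #6 = 66.
Offset 16: leading byte 0xF3 = 11110011 → 4-byte char #7 = F3 B0 96 8D.
Leading byte 0xF3 = 11110011 matches 11110xxx → 4-byte sequence.
Byte 1: 0xF3 = 11110011, payload 011 (3 bits).
Byte 2: 0xB0 = 10110000 (10xxxxxx ✓), payload 110000.
Byte 3: 0x96 = 10010110 (10xxxxxx ✓), payload 010110.
Byte 4: 0x8D = 10001101 (10xxxxxx ✓), payload 001101.
Concatenate: 011110000010110001101 = 0xF058D (21 bits → U+F058D).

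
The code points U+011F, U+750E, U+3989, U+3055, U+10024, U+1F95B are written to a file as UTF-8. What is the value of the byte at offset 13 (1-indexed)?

0x90

1-indexed offset 13 is 0-indexed offset 12.
U+011F → 2-byte form C4 9F at offsets 0–1.
U+750E → 3-byte form E7 94 8E at offsets 2–4.
U+3989 → 3-byte form E3 A6 89 at offsets 5–7.
U+3055 → 3-byte form E3 81 95 at offsets 8–10.
U+10024 → 4-byte form F0 90 80 A4 at offsets 11–14.
Offset 12 falls in char 5's range; it's byte 2 of F0 90 80 A4 = 0x90.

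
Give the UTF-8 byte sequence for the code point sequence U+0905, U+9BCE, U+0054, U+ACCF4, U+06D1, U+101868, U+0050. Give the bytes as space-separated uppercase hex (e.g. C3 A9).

U+0905: 3-byte form → E0 A4 85.
U+9BCE: 3-byte form → E9 AF 8E.
U+0054: 1-byte form → 54.
U+ACCF4: 4-byte form → F2 AC B3 B4.
U+06D1: 2-byte form → DB 91.
U+101868: 4-byte form → F4 81 A1 A8.
U+0050: 1-byte form → 50.
Concatenated (18 bytes): E0 A4 85 E9 AF 8E 54 F2 AC B3 B4 DB 91 F4 81 A1 A8 50.

E0 A4 85 E9 AF 8E 54 F2 AC B3 B4 DB 91 F4 81 A1 A8 50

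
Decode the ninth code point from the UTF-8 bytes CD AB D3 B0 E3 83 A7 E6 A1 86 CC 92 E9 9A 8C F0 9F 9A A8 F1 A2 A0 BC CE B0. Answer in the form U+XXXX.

U+03B0

Offset 0: leading byte 0xCD = 11001101 → 2-byte char #1 = CD AB.
Offset 2: leading byte 0xD3 = 11010011 → 2-byte char #2 = D3 B0.
Offset 4: leading byte 0xE3 = 11100011 → 3-byte char #3 = E3 83 A7.
Offset 7: leading byte 0xE6 = 11100110 → 3-byte char #4 = E6 A1 86.
Offset 10: leading byte 0xCC = 11001100 → 2-byte char #5 = CC 92.
Offset 12: leading byte 0xE9 = 11101001 → 3-byte char #6 = E9 9A 8C.
Offset 15: leading byte 0xF0 = 11110000 → 4-byte char #7 = F0 9F 9A A8.
Offset 19: leading byte 0xF1 = 11110001 → 4-byte char #8 = F1 A2 A0 BC.
Offset 23: leading byte 0xCE = 11001110 → 2-byte char #9 = CE B0.
Leading byte 0xCE = 11001110 matches 110xxxxx → 2-byte sequence.
Byte 1: 0xCE = 11001110, payload 01110 (5 bits).
Byte 2: 0xB0 = 10110000 (10xxxxxx ✓), payload 110000.
Concatenate: 01110110000 = 0x3B0 (11 bits → U+03B0).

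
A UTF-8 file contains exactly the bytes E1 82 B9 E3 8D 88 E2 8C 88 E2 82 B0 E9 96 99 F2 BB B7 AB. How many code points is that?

Byte at offset 0: 0xE1 = 11100001 → 3-byte char (#1). Advance 3.
Byte at offset 3: 0xE3 = 11100011 → 3-byte char (#2). Advance 3.
Byte at offset 6: 0xE2 = 11100010 → 3-byte char (#3). Advance 3.
Byte at offset 9: 0xE2 = 11100010 → 3-byte char (#4). Advance 3.
Byte at offset 12: 0xE9 = 11101001 → 3-byte char (#5). Advance 3.
Byte at offset 15: 0xF2 = 11110010 → 4-byte char (#6). Advance 4.
Reached end at offset 19 after 6 code points.

6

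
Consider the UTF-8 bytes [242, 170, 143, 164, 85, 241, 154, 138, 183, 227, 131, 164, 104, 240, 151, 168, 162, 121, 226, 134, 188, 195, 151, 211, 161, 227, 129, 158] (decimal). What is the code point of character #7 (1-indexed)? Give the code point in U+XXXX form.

U+0079

Offset 0: leading byte 0xF2 = 11110010 → 4-byte char #1 = F2 AA 8F A4.
Offset 4: leading byte 0x55 = 01010101 → 1-byte char #2 = 55.
Offset 5: leading byte 0xF1 = 11110001 → 4-byte char #3 = F1 9A 8A B7.
Offset 9: leading byte 0xE3 = 11100011 → 3-byte char #4 = E3 83 A4.
Offset 12: leading byte 0x68 = 01101000 → 1-byte char #5 = 68.
Offset 13: leading byte 0xF0 = 11110000 → 4-byte char #6 = F0 97 A8 A2.
Offset 17: leading byte 0x79 = 01111001 → 1-byte char #7 = 79.
Leading byte 0x79 = 01111001 matches 0xxxxxxx → 1-byte sequence.
Byte 1: 0x79 = 01111001, payload 1111001 (7 bits).
Concatenate: 1111001 = 0x79 (7 bits → U+0079).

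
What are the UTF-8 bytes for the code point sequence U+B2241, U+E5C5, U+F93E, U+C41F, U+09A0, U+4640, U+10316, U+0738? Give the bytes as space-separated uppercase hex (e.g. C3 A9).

U+B2241: 4-byte form → F2 B2 89 81.
U+E5C5: 3-byte form → EE 97 85.
U+F93E: 3-byte form → EF A4 BE.
U+C41F: 3-byte form → EC 90 9F.
U+09A0: 3-byte form → E0 A6 A0.
U+4640: 3-byte form → E4 99 80.
U+10316: 4-byte form → F0 90 8C 96.
U+0738: 2-byte form → DC B8.
Concatenated (25 bytes): F2 B2 89 81 EE 97 85 EF A4 BE EC 90 9F E0 A6 A0 E4 99 80 F0 90 8C 96 DC B8.

F2 B2 89 81 EE 97 85 EF A4 BE EC 90 9F E0 A6 A0 E4 99 80 F0 90 8C 96 DC B8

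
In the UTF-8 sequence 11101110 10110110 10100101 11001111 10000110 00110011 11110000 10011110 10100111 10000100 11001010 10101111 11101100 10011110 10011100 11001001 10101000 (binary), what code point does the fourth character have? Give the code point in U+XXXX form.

Offset 0: leading byte 0xEE = 11101110 → 3-byte char #1 = EE B6 A5.
Offset 3: leading byte 0xCF = 11001111 → 2-byte char #2 = CF 86.
Offset 5: leading byte 0x33 = 00110011 → 1-byte char #3 = 33.
Offset 6: leading byte 0xF0 = 11110000 → 4-byte char #4 = F0 9E A7 84.
Leading byte 0xF0 = 11110000 matches 11110xxx → 4-byte sequence.
Byte 1: 0xF0 = 11110000, payload 000 (3 bits).
Byte 2: 0x9E = 10011110 (10xxxxxx ✓), payload 011110.
Byte 3: 0xA7 = 10100111 (10xxxxxx ✓), payload 100111.
Byte 4: 0x84 = 10000100 (10xxxxxx ✓), payload 000100.
Concatenate: 000011110100111000100 = 0x1E9C4 (21 bits → U+1E9C4).

U+1E9C4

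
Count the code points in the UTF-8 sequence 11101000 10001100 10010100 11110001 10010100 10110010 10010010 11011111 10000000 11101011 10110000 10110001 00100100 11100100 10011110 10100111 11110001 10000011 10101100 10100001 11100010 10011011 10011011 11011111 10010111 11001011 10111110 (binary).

Byte at offset 0: 0xE8 = 11101000 → 3-byte char (#1). Advance 3.
Byte at offset 3: 0xF1 = 11110001 → 4-byte char (#2). Advance 4.
Byte at offset 7: 0xDF = 11011111 → 2-byte char (#3). Advance 2.
Byte at offset 9: 0xEB = 11101011 → 3-byte char (#4). Advance 3.
Byte at offset 12: 0x24 = 00100100 → 1-byte char (#5). Advance 1.
Byte at offset 13: 0xE4 = 11100100 → 3-byte char (#6). Advance 3.
Byte at offset 16: 0xF1 = 11110001 → 4-byte char (#7). Advance 4.
Byte at offset 20: 0xE2 = 11100010 → 3-byte char (#8). Advance 3.
Byte at offset 23: 0xDF = 11011111 → 2-byte char (#9). Advance 2.
Byte at offset 25: 0xCB = 11001011 → 2-byte char (#10). Advance 2.
Reached end at offset 27 after 10 code points.

10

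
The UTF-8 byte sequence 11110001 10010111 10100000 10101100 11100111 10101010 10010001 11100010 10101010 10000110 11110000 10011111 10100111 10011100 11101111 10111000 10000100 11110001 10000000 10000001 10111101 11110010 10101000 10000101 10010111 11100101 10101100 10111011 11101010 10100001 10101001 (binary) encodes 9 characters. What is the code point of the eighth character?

U+5B3B

Offset 0: leading byte 0xF1 = 11110001 → 4-byte char #1 = F1 97 A0 AC.
Offset 4: leading byte 0xE7 = 11100111 → 3-byte char #2 = E7 AA 91.
Offset 7: leading byte 0xE2 = 11100010 → 3-byte char #3 = E2 AA 86.
Offset 10: leading byte 0xF0 = 11110000 → 4-byte char #4 = F0 9F A7 9C.
Offset 14: leading byte 0xEF = 11101111 → 3-byte char #5 = EF B8 84.
Offset 17: leading byte 0xF1 = 11110001 → 4-byte char #6 = F1 80 81 BD.
Offset 21: leading byte 0xF2 = 11110010 → 4-byte char #7 = F2 A8 85 97.
Offset 25: leading byte 0xE5 = 11100101 → 3-byte char #8 = E5 AC BB.
Leading byte 0xE5 = 11100101 matches 1110xxxx → 3-byte sequence.
Byte 1: 0xE5 = 11100101, payload 0101 (4 bits).
Byte 2: 0xAC = 10101100 (10xxxxxx ✓), payload 101100.
Byte 3: 0xBB = 10111011 (10xxxxxx ✓), payload 111011.
Concatenate: 0101101100111011 = 0x5B3B (16 bits → U+5B3B).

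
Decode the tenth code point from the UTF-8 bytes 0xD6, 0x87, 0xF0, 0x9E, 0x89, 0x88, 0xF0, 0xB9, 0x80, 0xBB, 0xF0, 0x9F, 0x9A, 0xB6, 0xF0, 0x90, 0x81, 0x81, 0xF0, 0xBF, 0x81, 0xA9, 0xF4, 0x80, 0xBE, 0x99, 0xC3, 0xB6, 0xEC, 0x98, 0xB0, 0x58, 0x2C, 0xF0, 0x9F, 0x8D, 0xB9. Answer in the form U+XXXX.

U+0058

Offset 0: leading byte 0xD6 = 11010110 → 2-byte char #1 = D6 87.
Offset 2: leading byte 0xF0 = 11110000 → 4-byte char #2 = F0 9E 89 88.
Offset 6: leading byte 0xF0 = 11110000 → 4-byte char #3 = F0 B9 80 BB.
Offset 10: leading byte 0xF0 = 11110000 → 4-byte char #4 = F0 9F 9A B6.
Offset 14: leading byte 0xF0 = 11110000 → 4-byte char #5 = F0 90 81 81.
Offset 18: leading byte 0xF0 = 11110000 → 4-byte char #6 = F0 BF 81 A9.
Offset 22: leading byte 0xF4 = 11110100 → 4-byte char #7 = F4 80 BE 99.
Offset 26: leading byte 0xC3 = 11000011 → 2-byte char #8 = C3 B6.
Offset 28: leading byte 0xEC = 11101100 → 3-byte char #9 = EC 98 B0.
Offset 31: leading byte 0x58 = 01011000 → 1-byte char #10 = 58.
Leading byte 0x58 = 01011000 matches 0xxxxxxx → 1-byte sequence.
Byte 1: 0x58 = 01011000, payload 1011000 (7 bits).
Concatenate: 1011000 = 0x58 (7 bits → U+0058).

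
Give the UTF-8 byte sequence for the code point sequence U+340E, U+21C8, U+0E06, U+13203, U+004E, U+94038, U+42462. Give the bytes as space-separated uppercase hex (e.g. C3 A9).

E3 90 8E E2 87 88 E0 B8 86 F0 93 88 83 4E F2 94 80 B8 F1 82 91 A2

U+340E: 3-byte form → E3 90 8E.
U+21C8: 3-byte form → E2 87 88.
U+0E06: 3-byte form → E0 B8 86.
U+13203: 4-byte form → F0 93 88 83.
U+004E: 1-byte form → 4E.
U+94038: 4-byte form → F2 94 80 B8.
U+42462: 4-byte form → F1 82 91 A2.
Concatenated (22 bytes): E3 90 8E E2 87 88 E0 B8 86 F0 93 88 83 4E F2 94 80 B8 F1 82 91 A2.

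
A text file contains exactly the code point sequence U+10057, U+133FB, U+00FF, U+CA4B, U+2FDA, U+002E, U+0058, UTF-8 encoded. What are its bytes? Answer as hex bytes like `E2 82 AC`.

F0 90 81 97 F0 93 8F BB C3 BF EC A9 8B E2 BF 9A 2E 58

U+10057: 4-byte form → F0 90 81 97.
U+133FB: 4-byte form → F0 93 8F BB.
U+00FF: 2-byte form → C3 BF.
U+CA4B: 3-byte form → EC A9 8B.
U+2FDA: 3-byte form → E2 BF 9A.
U+002E: 1-byte form → 2E.
U+0058: 1-byte form → 58.
Concatenated (18 bytes): F0 90 81 97 F0 93 8F BB C3 BF EC A9 8B E2 BF 9A 2E 58.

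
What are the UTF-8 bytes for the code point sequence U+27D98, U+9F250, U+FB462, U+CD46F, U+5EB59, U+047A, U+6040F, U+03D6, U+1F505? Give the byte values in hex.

F0 A7 B6 98 F2 9F 89 90 F3 BB 91 A2 F3 8D 91 AF F1 9E AD 99 D1 BA F1 A0 90 8F CF 96 F0 9F 94 85

U+27D98: 4-byte form → F0 A7 B6 98.
U+9F250: 4-byte form → F2 9F 89 90.
U+FB462: 4-byte form → F3 BB 91 A2.
U+CD46F: 4-byte form → F3 8D 91 AF.
U+5EB59: 4-byte form → F1 9E AD 99.
U+047A: 2-byte form → D1 BA.
U+6040F: 4-byte form → F1 A0 90 8F.
U+03D6: 2-byte form → CF 96.
U+1F505: 4-byte form → F0 9F 94 85.
Concatenated (32 bytes): F0 A7 B6 98 F2 9F 89 90 F3 BB 91 A2 F3 8D 91 AF F1 9E AD 99 D1 BA F1 A0 90 8F CF 96 F0 9F 94 85.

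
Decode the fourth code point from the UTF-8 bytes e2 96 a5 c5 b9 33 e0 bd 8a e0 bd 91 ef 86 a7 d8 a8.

U+0F4A

Offset 0: leading byte 0xE2 = 11100010 → 3-byte char #1 = E2 96 A5.
Offset 3: leading byte 0xC5 = 11000101 → 2-byte char #2 = C5 B9.
Offset 5: leading byte 0x33 = 00110011 → 1-byte char #3 = 33.
Offset 6: leading byte 0xE0 = 11100000 → 3-byte char #4 = E0 BD 8A.
Leading byte 0xE0 = 11100000 matches 1110xxxx → 3-byte sequence.
Byte 1: 0xE0 = 11100000, payload 0000 (4 bits).
Byte 2: 0xBD = 10111101 (10xxxxxx ✓), payload 111101.
Byte 3: 0x8A = 10001010 (10xxxxxx ✓), payload 001010.
Concatenate: 0000111101001010 = 0xF4A (16 bits → U+0F4A).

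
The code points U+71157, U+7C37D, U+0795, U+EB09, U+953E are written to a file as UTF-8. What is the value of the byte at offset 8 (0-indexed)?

0xDE

U+71157 → 4-byte form F1 B1 85 97 at offsets 0–3.
U+7C37D → 4-byte form F1 BC 8D BD at offsets 4–7.
U+0795 → 2-byte form DE 95 at offsets 8–9.
Offset 8 falls in char 3's range; it's byte 1 of DE 95 = 0xDE.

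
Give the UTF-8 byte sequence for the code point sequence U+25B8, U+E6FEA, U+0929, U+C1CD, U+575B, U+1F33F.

E2 96 B8 F3 A6 BF AA E0 A4 A9 EC 87 8D E5 9D 9B F0 9F 8C BF

U+25B8: 3-byte form → E2 96 B8.
U+E6FEA: 4-byte form → F3 A6 BF AA.
U+0929: 3-byte form → E0 A4 A9.
U+C1CD: 3-byte form → EC 87 8D.
U+575B: 3-byte form → E5 9D 9B.
U+1F33F: 4-byte form → F0 9F 8C BF.
Concatenated (20 bytes): E2 96 B8 F3 A6 BF AA E0 A4 A9 EC 87 8D E5 9D 9B F0 9F 8C BF.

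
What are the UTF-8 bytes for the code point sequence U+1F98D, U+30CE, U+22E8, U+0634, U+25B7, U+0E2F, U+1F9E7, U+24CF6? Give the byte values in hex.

F0 9F A6 8D E3 83 8E E2 8B A8 D8 B4 E2 96 B7 E0 B8 AF F0 9F A7 A7 F0 A4 B3 B6

U+1F98D: 4-byte form → F0 9F A6 8D.
U+30CE: 3-byte form → E3 83 8E.
U+22E8: 3-byte form → E2 8B A8.
U+0634: 2-byte form → D8 B4.
U+25B7: 3-byte form → E2 96 B7.
U+0E2F: 3-byte form → E0 B8 AF.
U+1F9E7: 4-byte form → F0 9F A7 A7.
U+24CF6: 4-byte form → F0 A4 B3 B6.
Concatenated (26 bytes): F0 9F A6 8D E3 83 8E E2 8B A8 D8 B4 E2 96 B7 E0 B8 AF F0 9F A7 A7 F0 A4 B3 B6.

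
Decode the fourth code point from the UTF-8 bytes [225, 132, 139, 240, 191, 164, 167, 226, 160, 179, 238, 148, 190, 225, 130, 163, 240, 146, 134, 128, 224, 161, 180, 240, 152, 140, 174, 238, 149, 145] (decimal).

Offset 0: leading byte 0xE1 = 11100001 → 3-byte char #1 = E1 84 8B.
Offset 3: leading byte 0xF0 = 11110000 → 4-byte char #2 = F0 BF A4 A7.
Offset 7: leading byte 0xE2 = 11100010 → 3-byte char #3 = E2 A0 B3.
Offset 10: leading byte 0xEE = 11101110 → 3-byte char #4 = EE 94 BE.
Leading byte 0xEE = 11101110 matches 1110xxxx → 3-byte sequence.
Byte 1: 0xEE = 11101110, payload 1110 (4 bits).
Byte 2: 0x94 = 10010100 (10xxxxxx ✓), payload 010100.
Byte 3: 0xBE = 10111110 (10xxxxxx ✓), payload 111110.
Concatenate: 1110010100111110 = 0xE53E (16 bits → U+E53E).

U+E53E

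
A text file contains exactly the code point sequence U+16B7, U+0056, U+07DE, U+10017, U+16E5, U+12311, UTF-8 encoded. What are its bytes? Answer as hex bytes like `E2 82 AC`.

E1 9A B7 56 DF 9E F0 90 80 97 E1 9B A5 F0 92 8C 91

U+16B7: 3-byte form → E1 9A B7.
U+0056: 1-byte form → 56.
U+07DE: 2-byte form → DF 9E.
U+10017: 4-byte form → F0 90 80 97.
U+16E5: 3-byte form → E1 9B A5.
U+12311: 4-byte form → F0 92 8C 91.
Concatenated (17 bytes): E1 9A B7 56 DF 9E F0 90 80 97 E1 9B A5 F0 92 8C 91.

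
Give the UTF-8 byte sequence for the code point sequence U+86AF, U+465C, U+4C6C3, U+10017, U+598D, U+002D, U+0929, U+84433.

E8 9A AF E4 99 9C F1 8C 9B 83 F0 90 80 97 E5 A6 8D 2D E0 A4 A9 F2 84 90 B3

U+86AF: 3-byte form → E8 9A AF.
U+465C: 3-byte form → E4 99 9C.
U+4C6C3: 4-byte form → F1 8C 9B 83.
U+10017: 4-byte form → F0 90 80 97.
U+598D: 3-byte form → E5 A6 8D.
U+002D: 1-byte form → 2D.
U+0929: 3-byte form → E0 A4 A9.
U+84433: 4-byte form → F2 84 90 B3.
Concatenated (25 bytes): E8 9A AF E4 99 9C F1 8C 9B 83 F0 90 80 97 E5 A6 8D 2D E0 A4 A9 F2 84 90 B3.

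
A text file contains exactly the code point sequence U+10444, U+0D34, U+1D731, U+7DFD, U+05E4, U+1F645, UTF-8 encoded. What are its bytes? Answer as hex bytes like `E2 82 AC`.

U+10444: 4-byte form → F0 90 91 84.
U+0D34: 3-byte form → E0 B4 B4.
U+1D731: 4-byte form → F0 9D 9C B1.
U+7DFD: 3-byte form → E7 B7 BD.
U+05E4: 2-byte form → D7 A4.
U+1F645: 4-byte form → F0 9F 99 85.
Concatenated (20 bytes): F0 90 91 84 E0 B4 B4 F0 9D 9C B1 E7 B7 BD D7 A4 F0 9F 99 85.

F0 90 91 84 E0 B4 B4 F0 9D 9C B1 E7 B7 BD D7 A4 F0 9F 99 85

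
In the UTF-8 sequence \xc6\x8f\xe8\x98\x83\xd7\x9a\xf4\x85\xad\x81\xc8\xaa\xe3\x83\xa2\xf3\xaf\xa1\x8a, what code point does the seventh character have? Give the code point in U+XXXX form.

Offset 0: leading byte 0xC6 = 11000110 → 2-byte char #1 = C6 8F.
Offset 2: leading byte 0xE8 = 11101000 → 3-byte char #2 = E8 98 83.
Offset 5: leading byte 0xD7 = 11010111 → 2-byte char #3 = D7 9A.
Offset 7: leading byte 0xF4 = 11110100 → 4-byte char #4 = F4 85 AD 81.
Offset 11: leading byte 0xC8 = 11001000 → 2-byte char #5 = C8 AA.
Offset 13: leading byte 0xE3 = 11100011 → 3-byte char #6 = E3 83 A2.
Offset 16: leading byte 0xF3 = 11110011 → 4-byte char #7 = F3 AF A1 8A.
Leading byte 0xF3 = 11110011 matches 11110xxx → 4-byte sequence.
Byte 1: 0xF3 = 11110011, payload 011 (3 bits).
Byte 2: 0xAF = 10101111 (10xxxxxx ✓), payload 101111.
Byte 3: 0xA1 = 10100001 (10xxxxxx ✓), payload 100001.
Byte 4: 0x8A = 10001010 (10xxxxxx ✓), payload 001010.
Concatenate: 011101111100001001010 = 0xEF84A (21 bits → U+EF84A).

U+EF84A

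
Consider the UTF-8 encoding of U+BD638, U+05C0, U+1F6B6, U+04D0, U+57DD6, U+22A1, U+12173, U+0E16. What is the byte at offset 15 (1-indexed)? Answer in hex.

0xB7

1-indexed offset 15 is 0-indexed offset 14.
U+BD638 → 4-byte form F2 BD 98 B8 at offsets 0–3.
U+05C0 → 2-byte form D7 80 at offsets 4–5.
U+1F6B6 → 4-byte form F0 9F 9A B6 at offsets 6–9.
U+04D0 → 2-byte form D3 90 at offsets 10–11.
U+57DD6 → 4-byte form F1 97 B7 96 at offsets 12–15.
Offset 14 falls in char 5's range; it's byte 3 of F1 97 B7 96 = 0xB7.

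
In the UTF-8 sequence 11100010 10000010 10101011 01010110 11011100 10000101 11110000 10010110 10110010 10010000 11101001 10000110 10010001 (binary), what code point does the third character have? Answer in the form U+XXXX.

U+0705

Offset 0: leading byte 0xE2 = 11100010 → 3-byte char #1 = E2 82 AB.
Offset 3: leading byte 0x56 = 01010110 → 1-byte char #2 = 56.
Offset 4: leading byte 0xDC = 11011100 → 2-byte char #3 = DC 85.
Leading byte 0xDC = 11011100 matches 110xxxxx → 2-byte sequence.
Byte 1: 0xDC = 11011100, payload 11100 (5 bits).
Byte 2: 0x85 = 10000101 (10xxxxxx ✓), payload 000101.
Concatenate: 11100000101 = 0x705 (11 bits → U+0705).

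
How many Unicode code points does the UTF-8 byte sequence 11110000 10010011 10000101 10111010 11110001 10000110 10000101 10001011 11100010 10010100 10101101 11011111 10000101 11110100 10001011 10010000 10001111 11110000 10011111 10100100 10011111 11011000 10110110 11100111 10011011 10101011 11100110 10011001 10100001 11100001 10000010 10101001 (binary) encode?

Byte at offset 0: 0xF0 = 11110000 → 4-byte char (#1). Advance 4.
Byte at offset 4: 0xF1 = 11110001 → 4-byte char (#2). Advance 4.
Byte at offset 8: 0xE2 = 11100010 → 3-byte char (#3). Advance 3.
Byte at offset 11: 0xDF = 11011111 → 2-byte char (#4). Advance 2.
Byte at offset 13: 0xF4 = 11110100 → 4-byte char (#5). Advance 4.
Byte at offset 17: 0xF0 = 11110000 → 4-byte char (#6). Advance 4.
Byte at offset 21: 0xD8 = 11011000 → 2-byte char (#7). Advance 2.
Byte at offset 23: 0xE7 = 11100111 → 3-byte char (#8). Advance 3.
Byte at offset 26: 0xE6 = 11100110 → 3-byte char (#9). Advance 3.
Byte at offset 29: 0xE1 = 11100001 → 3-byte char (#10). Advance 3.
Reached end at offset 32 after 10 code points.

10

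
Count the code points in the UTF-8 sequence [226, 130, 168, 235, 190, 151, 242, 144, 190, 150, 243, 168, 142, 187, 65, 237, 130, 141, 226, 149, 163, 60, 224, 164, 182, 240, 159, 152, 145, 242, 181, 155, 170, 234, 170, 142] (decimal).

12

Byte at offset 0: 0xE2 = 11100010 → 3-byte char (#1). Advance 3.
Byte at offset 3: 0xEB = 11101011 → 3-byte char (#2). Advance 3.
Byte at offset 6: 0xF2 = 11110010 → 4-byte char (#3). Advance 4.
Byte at offset 10: 0xF3 = 11110011 → 4-byte char (#4). Advance 4.
Byte at offset 14: 0x41 = 01000001 → 1-byte char (#5). Advance 1.
Byte at offset 15: 0xED = 11101101 → 3-byte char (#6). Advance 3.
Byte at offset 18: 0xE2 = 11100010 → 3-byte char (#7). Advance 3.
Byte at offset 21: 0x3C = 00111100 → 1-byte char (#8). Advance 1.
Byte at offset 22: 0xE0 = 11100000 → 3-byte char (#9). Advance 3.
Byte at offset 25: 0xF0 = 11110000 → 4-byte char (#10). Advance 4.
Byte at offset 29: 0xF2 = 11110010 → 4-byte char (#11). Advance 4.
Byte at offset 33: 0xEA = 11101010 → 3-byte char (#12). Advance 3.
Reached end at offset 36 after 12 code points.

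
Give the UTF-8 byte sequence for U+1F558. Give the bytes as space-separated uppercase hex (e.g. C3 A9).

F0 9F 95 98

U+1F558 = 0x1F558 = 128344 decimal. In range U+10000–U+10FFFF → 4-byte form: 11110xxx 10xxxxxx 10xxxxxx 10xxxxxx.
Binary (21 bits): 000011111010101011000.
Split 3+6+6+6: 000 | 011111 | 010101 | 011000.
Byte 1: 11110000 = 0xF0.
Byte 2: 10011111 = 0x9F.
Byte 3: 10010101 = 0x95.
Byte 4: 10011000 = 0x98.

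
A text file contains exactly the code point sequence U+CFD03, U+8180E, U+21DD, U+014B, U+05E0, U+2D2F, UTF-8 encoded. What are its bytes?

F3 8F B4 83 F2 81 A0 8E E2 87 9D C5 8B D7 A0 E2 B4 AF

U+CFD03: 4-byte form → F3 8F B4 83.
U+8180E: 4-byte form → F2 81 A0 8E.
U+21DD: 3-byte form → E2 87 9D.
U+014B: 2-byte form → C5 8B.
U+05E0: 2-byte form → D7 A0.
U+2D2F: 3-byte form → E2 B4 AF.
Concatenated (18 bytes): F3 8F B4 83 F2 81 A0 8E E2 87 9D C5 8B D7 A0 E2 B4 AF.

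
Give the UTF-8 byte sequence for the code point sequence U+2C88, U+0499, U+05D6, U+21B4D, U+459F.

U+2C88: 3-byte form → E2 B2 88.
U+0499: 2-byte form → D2 99.
U+05D6: 2-byte form → D7 96.
U+21B4D: 4-byte form → F0 A1 AD 8D.
U+459F: 3-byte form → E4 96 9F.
Concatenated (14 bytes): E2 B2 88 D2 99 D7 96 F0 A1 AD 8D E4 96 9F.

E2 B2 88 D2 99 D7 96 F0 A1 AD 8D E4 96 9F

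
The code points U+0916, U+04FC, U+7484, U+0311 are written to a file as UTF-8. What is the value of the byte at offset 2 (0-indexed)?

0x96

U+0916 → 3-byte form E0 A4 96 at offsets 0–2.
Offset 2 falls in char 1's range; it's byte 3 of E0 A4 96 = 0x96.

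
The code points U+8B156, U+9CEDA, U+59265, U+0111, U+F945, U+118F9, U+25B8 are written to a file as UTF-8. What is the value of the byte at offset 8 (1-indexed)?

1-indexed offset 8 is 0-indexed offset 7.
U+8B156 → 4-byte form F2 8B 85 96 at offsets 0–3.
U+9CEDA → 4-byte form F2 9C BB 9A at offsets 4–7.
Offset 7 falls in char 2's range; it's byte 4 of F2 9C BB 9A = 0x9A.

0x9A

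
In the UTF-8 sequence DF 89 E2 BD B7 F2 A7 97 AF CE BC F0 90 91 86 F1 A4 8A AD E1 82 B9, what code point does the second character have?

Offset 0: leading byte 0xDF = 11011111 → 2-byte char #1 = DF 89.
Offset 2: leading byte 0xE2 = 11100010 → 3-byte char #2 = E2 BD B7.
Leading byte 0xE2 = 11100010 matches 1110xxxx → 3-byte sequence.
Byte 1: 0xE2 = 11100010, payload 0010 (4 bits).
Byte 2: 0xBD = 10111101 (10xxxxxx ✓), payload 111101.
Byte 3: 0xB7 = 10110111 (10xxxxxx ✓), payload 110111.
Concatenate: 0010111101110111 = 0x2F77 (16 bits → U+2F77).

U+2F77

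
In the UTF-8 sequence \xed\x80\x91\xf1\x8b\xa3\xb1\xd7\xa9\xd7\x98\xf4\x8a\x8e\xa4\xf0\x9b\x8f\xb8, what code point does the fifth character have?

Offset 0: leading byte 0xED = 11101101 → 3-byte char #1 = ED 80 91.
Offset 3: leading byte 0xF1 = 11110001 → 4-byte char #2 = F1 8B A3 B1.
Offset 7: leading byte 0xD7 = 11010111 → 2-byte char #3 = D7 A9.
Offset 9: leading byte 0xD7 = 11010111 → 2-byte char #4 = D7 98.
Offset 11: leading byte 0xF4 = 11110100 → 4-byte char #5 = F4 8A 8E A4.
Leading byte 0xF4 = 11110100 matches 11110xxx → 4-byte sequence.
Byte 1: 0xF4 = 11110100, payload 100 (3 bits).
Byte 2: 0x8A = 10001010 (10xxxxxx ✓), payload 001010.
Byte 3: 0x8E = 10001110 (10xxxxxx ✓), payload 001110.
Byte 4: 0xA4 = 10100100 (10xxxxxx ✓), payload 100100.
Concatenate: 100001010001110100100 = 0x10A3A4 (21 bits → U+10A3A4).

U+10A3A4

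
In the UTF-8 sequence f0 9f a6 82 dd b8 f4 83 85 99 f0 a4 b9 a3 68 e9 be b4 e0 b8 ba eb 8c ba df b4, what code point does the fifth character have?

Offset 0: leading byte 0xF0 = 11110000 → 4-byte char #1 = F0 9F A6 82.
Offset 4: leading byte 0xDD = 11011101 → 2-byte char #2 = DD B8.
Offset 6: leading byte 0xF4 = 11110100 → 4-byte char #3 = F4 83 85 99.
Offset 10: leading byte 0xF0 = 11110000 → 4-byte char #4 = F0 A4 B9 A3.
Offset 14: leading byte 0x68 = 01101000 → 1-byte char #5 = 68.
Leading byte 0x68 = 01101000 matches 0xxxxxxx → 1-byte sequence.
Byte 1: 0x68 = 01101000, payload 1101000 (7 bits).
Concatenate: 1101000 = 0x68 (7 bits → U+0068).

U+0068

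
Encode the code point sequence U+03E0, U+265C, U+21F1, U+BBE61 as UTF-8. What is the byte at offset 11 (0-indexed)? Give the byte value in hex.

U+03E0 → 2-byte form CF A0 at offsets 0–1.
U+265C → 3-byte form E2 99 9C at offsets 2–4.
U+21F1 → 3-byte form E2 87 B1 at offsets 5–7.
U+BBE61 → 4-byte form F2 BB B9 A1 at offsets 8–11.
Offset 11 falls in char 4's range; it's byte 4 of F2 BB B9 A1 = 0xA1.

0xA1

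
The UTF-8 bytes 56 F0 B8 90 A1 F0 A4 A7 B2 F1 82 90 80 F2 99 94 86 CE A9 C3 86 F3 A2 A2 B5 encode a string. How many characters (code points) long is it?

8

Byte at offset 0: 0x56 = 01010110 → 1-byte char (#1). Advance 1.
Byte at offset 1: 0xF0 = 11110000 → 4-byte char (#2). Advance 4.
Byte at offset 5: 0xF0 = 11110000 → 4-byte char (#3). Advance 4.
Byte at offset 9: 0xF1 = 11110001 → 4-byte char (#4). Advance 4.
Byte at offset 13: 0xF2 = 11110010 → 4-byte char (#5). Advance 4.
Byte at offset 17: 0xCE = 11001110 → 2-byte char (#6). Advance 2.
Byte at offset 19: 0xC3 = 11000011 → 2-byte char (#7). Advance 2.
Byte at offset 21: 0xF3 = 11110011 → 4-byte char (#8). Advance 4.
Reached end at offset 25 after 8 code points.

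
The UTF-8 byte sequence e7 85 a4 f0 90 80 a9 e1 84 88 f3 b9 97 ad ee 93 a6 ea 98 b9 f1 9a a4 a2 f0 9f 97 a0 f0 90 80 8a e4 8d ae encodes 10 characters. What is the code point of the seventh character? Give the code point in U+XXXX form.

Offset 0: leading byte 0xE7 = 11100111 → 3-byte char #1 = E7 85 A4.
Offset 3: leading byte 0xF0 = 11110000 → 4-byte char #2 = F0 90 80 A9.
Offset 7: leading byte 0xE1 = 11100001 → 3-byte char #3 = E1 84 88.
Offset 10: leading byte 0xF3 = 11110011 → 4-byte char #4 = F3 B9 97 AD.
Offset 14: leading byte 0xEE = 11101110 → 3-byte char #5 = EE 93 A6.
Offset 17: leading byte 0xEA = 11101010 → 3-byte char #6 = EA 98 B9.
Offset 20: leading byte 0xF1 = 11110001 → 4-byte char #7 = F1 9A A4 A2.
Leading byte 0xF1 = 11110001 matches 11110xxx → 4-byte sequence.
Byte 1: 0xF1 = 11110001, payload 001 (3 bits).
Byte 2: 0x9A = 10011010 (10xxxxxx ✓), payload 011010.
Byte 3: 0xA4 = 10100100 (10xxxxxx ✓), payload 100100.
Byte 4: 0xA2 = 10100010 (10xxxxxx ✓), payload 100010.
Concatenate: 001011010100100100010 = 0x5A922 (21 bits → U+5A922).

U+5A922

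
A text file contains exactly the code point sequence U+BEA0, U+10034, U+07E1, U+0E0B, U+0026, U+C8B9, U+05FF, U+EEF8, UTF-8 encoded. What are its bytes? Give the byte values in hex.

U+BEA0: 3-byte form → EB BA A0.
U+10034: 4-byte form → F0 90 80 B4.
U+07E1: 2-byte form → DF A1.
U+0E0B: 3-byte form → E0 B8 8B.
U+0026: 1-byte form → 26.
U+C8B9: 3-byte form → EC A2 B9.
U+05FF: 2-byte form → D7 BF.
U+EEF8: 3-byte form → EE BB B8.
Concatenated (21 bytes): EB BA A0 F0 90 80 B4 DF A1 E0 B8 8B 26 EC A2 B9 D7 BF EE BB B8.

EB BA A0 F0 90 80 B4 DF A1 E0 B8 8B 26 EC A2 B9 D7 BF EE BB B8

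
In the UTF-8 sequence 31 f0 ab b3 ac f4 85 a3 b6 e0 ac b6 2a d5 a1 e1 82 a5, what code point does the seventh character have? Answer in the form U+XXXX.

U+10A5

Offset 0: leading byte 0x31 = 00110001 → 1-byte char #1 = 31.
Offset 1: leading byte 0xF0 = 11110000 → 4-byte char #2 = F0 AB B3 AC.
Offset 5: leading byte 0xF4 = 11110100 → 4-byte char #3 = F4 85 A3 B6.
Offset 9: leading byte 0xE0 = 11100000 → 3-byte char #4 = E0 AC B6.
Offset 12: leading byte 0x2A = 00101010 → 1-byte char #5 = 2A.
Offset 13: leading byte 0xD5 = 11010101 → 2-byte char #6 = D5 A1.
Offset 15: leading byte 0xE1 = 11100001 → 3-byte char #7 = E1 82 A5.
Leading byte 0xE1 = 11100001 matches 1110xxxx → 3-byte sequence.
Byte 1: 0xE1 = 11100001, payload 0001 (4 bits).
Byte 2: 0x82 = 10000010 (10xxxxxx ✓), payload 000010.
Byte 3: 0xA5 = 10100101 (10xxxxxx ✓), payload 100101.
Concatenate: 0001000010100101 = 0x10A5 (16 bits → U+10A5).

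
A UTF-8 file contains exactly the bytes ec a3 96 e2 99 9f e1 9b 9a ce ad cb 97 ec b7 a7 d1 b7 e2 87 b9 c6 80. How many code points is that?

9

Byte at offset 0: 0xEC = 11101100 → 3-byte char (#1). Advance 3.
Byte at offset 3: 0xE2 = 11100010 → 3-byte char (#2). Advance 3.
Byte at offset 6: 0xE1 = 11100001 → 3-byte char (#3). Advance 3.
Byte at offset 9: 0xCE = 11001110 → 2-byte char (#4). Advance 2.
Byte at offset 11: 0xCB = 11001011 → 2-byte char (#5). Advance 2.
Byte at offset 13: 0xEC = 11101100 → 3-byte char (#6). Advance 3.
Byte at offset 16: 0xD1 = 11010001 → 2-byte char (#7). Advance 2.
Byte at offset 18: 0xE2 = 11100010 → 3-byte char (#8). Advance 3.
Byte at offset 21: 0xC6 = 11000110 → 2-byte char (#9). Advance 2.
Reached end at offset 23 after 9 code points.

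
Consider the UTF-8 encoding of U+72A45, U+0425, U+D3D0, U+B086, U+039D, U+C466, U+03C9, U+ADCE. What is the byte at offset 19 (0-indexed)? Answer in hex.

U+72A45 → 4-byte form F1 B2 A9 85 at offsets 0–3.
U+0425 → 2-byte form D0 A5 at offsets 4–5.
U+D3D0 → 3-byte form ED 8F 90 at offsets 6–8.
U+B086 → 3-byte form EB 82 86 at offsets 9–11.
U+039D → 2-byte form CE 9D at offsets 12–13.
U+C466 → 3-byte form EC 91 A6 at offsets 14–16.
U+03C9 → 2-byte form CF 89 at offsets 17–18.
U+ADCE → 3-byte form EA B7 8E at offsets 19–21.
Offset 19 falls in char 8's range; it's byte 1 of EA B7 8E = 0xEA.

0xEA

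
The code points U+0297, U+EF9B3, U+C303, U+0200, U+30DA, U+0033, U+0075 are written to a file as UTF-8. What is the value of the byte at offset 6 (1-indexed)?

0xB3

1-indexed offset 6 is 0-indexed offset 5.
U+0297 → 2-byte form CA 97 at offsets 0–1.
U+EF9B3 → 4-byte form F3 AF A6 B3 at offsets 2–5.
Offset 5 falls in char 2's range; it's byte 4 of F3 AF A6 B3 = 0xB3.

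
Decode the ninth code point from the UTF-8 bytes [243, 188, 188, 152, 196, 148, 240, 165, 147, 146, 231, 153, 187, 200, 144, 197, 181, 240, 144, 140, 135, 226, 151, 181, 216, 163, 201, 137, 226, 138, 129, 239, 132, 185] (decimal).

Offset 0: leading byte 0xF3 = 11110011 → 4-byte char #1 = F3 BC BC 98.
Offset 4: leading byte 0xC4 = 11000100 → 2-byte char #2 = C4 94.
Offset 6: leading byte 0xF0 = 11110000 → 4-byte char #3 = F0 A5 93 92.
Offset 10: leading byte 0xE7 = 11100111 → 3-byte char #4 = E7 99 BB.
Offset 13: leading byte 0xC8 = 11001000 → 2-byte char #5 = C8 90.
Offset 15: leading byte 0xC5 = 11000101 → 2-byte char #6 = C5 B5.
Offset 17: leading byte 0xF0 = 11110000 → 4-byte char #7 = F0 90 8C 87.
Offset 21: leading byte 0xE2 = 11100010 → 3-byte char #8 = E2 97 B5.
Offset 24: leading byte 0xD8 = 11011000 → 2-byte char #9 = D8 A3.
Leading byte 0xD8 = 11011000 matches 110xxxxx → 2-byte sequence.
Byte 1: 0xD8 = 11011000, payload 11000 (5 bits).
Byte 2: 0xA3 = 10100011 (10xxxxxx ✓), payload 100011.
Concatenate: 11000100011 = 0x623 (11 bits → U+0623).

U+0623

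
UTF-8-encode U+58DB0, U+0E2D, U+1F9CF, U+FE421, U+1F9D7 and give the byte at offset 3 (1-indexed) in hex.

1-indexed offset 3 is 0-indexed offset 2.
U+58DB0 → 4-byte form F1 98 B6 B0 at offsets 0–3.
Offset 2 falls in char 1's range; it's byte 3 of F1 98 B6 B0 = 0xB6.

0xB6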